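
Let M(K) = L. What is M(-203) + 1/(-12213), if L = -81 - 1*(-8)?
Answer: -891550/12213 ≈ -73.000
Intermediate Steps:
L = -73 (L = -81 + 8 = -73)
M(K) = -73
M(-203) + 1/(-12213) = -73 + 1/(-12213) = -73 - 1/12213 = -891550/12213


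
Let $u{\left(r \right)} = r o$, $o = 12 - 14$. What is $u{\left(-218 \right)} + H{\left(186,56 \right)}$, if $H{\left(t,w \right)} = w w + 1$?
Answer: $3573$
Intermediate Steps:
$o = -2$
$H{\left(t,w \right)} = 1 + w^{2}$ ($H{\left(t,w \right)} = w^{2} + 1 = 1 + w^{2}$)
$u{\left(r \right)} = - 2 r$ ($u{\left(r \right)} = r \left(-2\right) = - 2 r$)
$u{\left(-218 \right)} + H{\left(186,56 \right)} = \left(-2\right) \left(-218\right) + \left(1 + 56^{2}\right) = 436 + \left(1 + 3136\right) = 436 + 3137 = 3573$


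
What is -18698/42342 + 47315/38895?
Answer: 14179478/18298801 ≈ 0.77489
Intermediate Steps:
-18698/42342 + 47315/38895 = -18698*1/42342 + 47315*(1/38895) = -9349/21171 + 9463/7779 = 14179478/18298801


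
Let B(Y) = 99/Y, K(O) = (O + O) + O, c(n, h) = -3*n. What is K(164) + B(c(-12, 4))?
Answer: 1979/4 ≈ 494.75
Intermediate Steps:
K(O) = 3*O (K(O) = 2*O + O = 3*O)
K(164) + B(c(-12, 4)) = 3*164 + 99/((-3*(-12))) = 492 + 99/36 = 492 + 99*(1/36) = 492 + 11/4 = 1979/4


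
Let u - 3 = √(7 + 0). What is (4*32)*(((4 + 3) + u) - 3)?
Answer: 896 + 128*√7 ≈ 1234.7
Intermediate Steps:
u = 3 + √7 (u = 3 + √(7 + 0) = 3 + √7 ≈ 5.6458)
(4*32)*(((4 + 3) + u) - 3) = (4*32)*(((4 + 3) + (3 + √7)) - 3) = 128*((7 + (3 + √7)) - 3) = 128*((10 + √7) - 3) = 128*(7 + √7) = 896 + 128*√7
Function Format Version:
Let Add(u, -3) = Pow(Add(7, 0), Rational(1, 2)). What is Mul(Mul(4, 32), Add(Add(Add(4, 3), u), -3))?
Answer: Add(896, Mul(128, Pow(7, Rational(1, 2)))) ≈ 1234.7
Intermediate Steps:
u = Add(3, Pow(7, Rational(1, 2))) (u = Add(3, Pow(Add(7, 0), Rational(1, 2))) = Add(3, Pow(7, Rational(1, 2))) ≈ 5.6458)
Mul(Mul(4, 32), Add(Add(Add(4, 3), u), -3)) = Mul(Mul(4, 32), Add(Add(Add(4, 3), Add(3, Pow(7, Rational(1, 2)))), -3)) = Mul(128, Add(Add(7, Add(3, Pow(7, Rational(1, 2)))), -3)) = Mul(128, Add(Add(10, Pow(7, Rational(1, 2))), -3)) = Mul(128, Add(7, Pow(7, Rational(1, 2)))) = Add(896, Mul(128, Pow(7, Rational(1, 2))))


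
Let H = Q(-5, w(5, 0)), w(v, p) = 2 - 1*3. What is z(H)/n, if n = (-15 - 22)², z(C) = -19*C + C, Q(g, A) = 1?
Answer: -18/1369 ≈ -0.013148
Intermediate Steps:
w(v, p) = -1 (w(v, p) = 2 - 3 = -1)
H = 1
z(C) = -18*C
n = 1369 (n = (-37)² = 1369)
z(H)/n = -18*1/1369 = -18/1369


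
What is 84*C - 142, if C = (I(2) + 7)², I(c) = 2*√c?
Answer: 4646 + 2352*√2 ≈ 7972.2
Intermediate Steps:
C = (7 + 2*√2)² (C = (2*√2 + 7)² = (7 + 2*√2)² ≈ 96.598)
84*C - 142 = 84*(57 + 28*√2) - 142 = (4788 + 2352*√2) - 142 = 4646 + 2352*√2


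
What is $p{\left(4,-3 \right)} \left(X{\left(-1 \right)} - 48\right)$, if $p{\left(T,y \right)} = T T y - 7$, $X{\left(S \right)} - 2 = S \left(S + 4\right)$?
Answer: $2695$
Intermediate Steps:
$X{\left(S \right)} = 2 + S \left(4 + S\right)$ ($X{\left(S \right)} = 2 + S \left(S + 4\right) = 2 + S \left(4 + S\right)$)
$p{\left(T,y \right)} = -7 + y T^{2}$ ($p{\left(T,y \right)} = T^{2} y - 7 = y T^{2} - 7 = -7 + y T^{2}$)
$p{\left(4,-3 \right)} \left(X{\left(-1 \right)} - 48\right) = \left(-7 - 3 \cdot 4^{2}\right) \left(\left(2 + \left(-1\right)^{2} + 4 \left(-1\right)\right) - 48\right) = \left(-7 - 48\right) \left(\left(2 + 1 - 4\right) - 48\right) = \left(-7 - 48\right) \left(-1 - 48\right) = \left(-55\right) \left(-49\right) = 2695$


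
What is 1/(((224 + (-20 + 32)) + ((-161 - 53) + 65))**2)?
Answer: 1/7569 ≈ 0.00013212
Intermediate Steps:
1/(((224 + (-20 + 32)) + ((-161 - 53) + 65))**2) = 1/(((224 + 12) + (-214 + 65))**2) = 1/((236 - 149)**2) = 1/(87**2) = 1/7569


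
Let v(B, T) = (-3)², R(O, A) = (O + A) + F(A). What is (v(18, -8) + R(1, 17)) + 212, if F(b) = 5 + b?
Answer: 261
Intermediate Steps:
R(O, A) = 5 + O + 2*A (R(O, A) = (O + A) + (5 + A) = (A + O) + (5 + A) = 5 + O + 2*A)
v(B, T) = 9
(v(18, -8) + R(1, 17)) + 212 = (9 + (5 + 1 + 2*17)) + 212 = (9 + (5 + 1 + 34)) + 212 = (9 + 40) + 212 = 49 + 212 = 261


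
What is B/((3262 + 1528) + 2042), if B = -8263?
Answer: -8263/6832 ≈ -1.2095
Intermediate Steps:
B/((3262 + 1528) + 2042) = -8263/((3262 + 1528) + 2042) = -8263/(4790 + 2042) = -8263/6832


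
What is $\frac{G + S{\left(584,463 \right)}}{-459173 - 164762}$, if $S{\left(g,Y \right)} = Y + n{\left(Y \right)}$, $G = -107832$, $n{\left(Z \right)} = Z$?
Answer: $\frac{106906}{623935} \approx 0.17134$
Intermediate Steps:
$S{\left(g,Y \right)} = 2 Y$ ($S{\left(g,Y \right)} = Y + Y = 2 Y$)
$\frac{G + S{\left(584,463 \right)}}{-459173 - 164762} = \frac{-107832 + 2 \cdot 463}{-459173 - 164762} = \frac{-107832 + 926}{-623935} = \left(-106906\right) \left(- \frac{1}{623935}\right) = \frac{106906}{623935}$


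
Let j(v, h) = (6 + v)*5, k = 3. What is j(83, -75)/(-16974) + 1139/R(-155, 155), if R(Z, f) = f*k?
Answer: 6375487/2630970 ≈ 2.4232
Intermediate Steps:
j(v, h) = 30 + 5*v
R(Z, f) = 3*f (R(Z, f) = f*3 = 3*f)
j(83, -75)/(-16974) + 1139/R(-155, 155) = (30 + 5*83)/(-16974) + 1139/((3*155)) = (30 + 415)*(-1/16974) + 1139/465 = 445*(-1/16974) + 1139*(1/465) = -445/16974 + 1139/465 = 6375487/2630970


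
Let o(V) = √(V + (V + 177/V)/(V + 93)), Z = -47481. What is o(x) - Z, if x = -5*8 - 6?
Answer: 47481 + 3*I*√24441410/2162 ≈ 47481.0 + 6.8601*I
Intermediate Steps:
x = -46 (x = -40 - 6 = -46)
o(V) = √(V + (V + 177/V)/(93 + V))
o(x) - Z = √((16461 + 177*(-46) + (-46)²*(93 - 46)² + (-46)²*(93 - 46))/((-46)*(93 - 46)²)) - 1*(-47481) = √(-1/46*(16461 - 8142 + 2116*47² + 2116*47)/47²) + 47481 = √(-1/46*1/2209*(16461 - 8142 + 2116*2209 + 99452)) + 47481 = √(-1/46*1/2209*(16461 - 8142 + 4674244 + 99452)) + 47481 = √(-1/46*1/2209*4782015) + 47481 = √(-101745/2162) + 47481 = 3*I*√24441410/2162 + 47481 = 47481 + 3*I*√24441410/2162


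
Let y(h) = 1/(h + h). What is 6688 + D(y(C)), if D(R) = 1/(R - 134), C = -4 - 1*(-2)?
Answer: 3591452/537 ≈ 6688.0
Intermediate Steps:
C = -2 (C = -4 + 2 = -2)
y(h) = 1/(2*h)
D(R) = 1/(-134 + R)
6688 + D(y(C)) = 6688 + 1/(-134 + (1/2)/(-2)) = 6688 + 1/(-134 + (1/2)*(-1/2)) = 6688 + 1/(-134 - 1/4) = 6688 + 1/(-537/4) = 6688 - 4/537 = 3591452/537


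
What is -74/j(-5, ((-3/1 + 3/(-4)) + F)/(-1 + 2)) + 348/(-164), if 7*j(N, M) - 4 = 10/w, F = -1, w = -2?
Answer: 21151/41 ≈ 515.88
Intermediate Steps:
j(N, M) = -⅐ (j(N, M) = 4/7 + (10/(-2))/7 = 4/7 + (10*(-½))/7 = 4/7 + (⅐)*(-5) = 4/7 - 5/7 = -⅐)
-74/j(-5, ((-3/1 + 3/(-4)) + F)/(-1 + 2)) + 348/(-164) = -74/(-⅐) + 348/(-164) = -74*(-7) + 348*(-1/164) = 518 - 87/41 = 21151/41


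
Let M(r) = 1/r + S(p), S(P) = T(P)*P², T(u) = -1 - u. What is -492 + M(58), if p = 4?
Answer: -33175/58 ≈ -571.98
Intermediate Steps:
S(P) = P²*(-1 - P) (S(P) = (-1 - P)*P² = P²*(-1 - P))
M(r) = -80 + 1/r (M(r) = 1/r + 4²*(-1 - 1*4) = 1/r + 16*(-1 - 4) = 1/r + 16*(-5) = 1/r - 80 = -80 + 1/r)
-492 + M(58) = -492 + (-80 + 1/58) = -492 - 4639/58 = -33175/58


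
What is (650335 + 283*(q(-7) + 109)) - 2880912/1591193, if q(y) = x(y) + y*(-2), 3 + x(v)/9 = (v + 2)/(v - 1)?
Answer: 8644545044191/12729544 ≈ 6.7909e+5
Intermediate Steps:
x(v) = -27 + 9*(2 + v)/(-1 + v) (x(v) = -27 + 9*((v + 2)/(v - 1)) = -27 + 9*((2 + v)/(-1 + v)) = -27 + 9*(2 + v)/(-1 + v))
q(y) = -2*y + 9*(5 - 2*y)/(-1 + y) (q(y) = 9*(5 - 2*y)/(-1 + y) + y*(-2) = 9*(5 - 2*y)/(-1 + y) - 2*y = -2*y + 9*(5 - 2*y)/(-1 + y))
(650335 + 283*(q(-7) + 109)) - 2880912/1591193 = (650335 + 283*((45 - 16*(-7) - 2*(-7)²)/(-1 - 7) + 109)) - 2880912/1591193 = (650335 + 283*((45 + 112 - 2*49)/(-8) + 109)) - 2880912*1/1591193 = (650335 + 283*(-(45 + 112 - 98)/8 + 109)) - 2880912/1591193 = (650335 + 283*(-⅛*59 + 109)) - 2880912/1591193 = (650335 + 283*(-59/8 + 109)) - 2880912/1591193 = (650335 + 283*(813/8)) - 2880912/1591193 = (650335 + 230079/8) - 2880912/1591193 = 5432759/8 - 2880912/1591193 = 8644545044191/12729544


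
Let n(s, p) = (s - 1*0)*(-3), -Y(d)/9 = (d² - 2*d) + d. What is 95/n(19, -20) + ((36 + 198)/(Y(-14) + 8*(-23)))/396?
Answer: -228179/136884 ≈ -1.6670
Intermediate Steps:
Y(d) = -9*d² + 9*d (Y(d) = -9*((d² - 2*d) + d) = -9*(d² - d) = -9*d² + 9*d)
n(s, p) = -3*s (n(s, p) = (s + 0)*(-3) = s*(-3) = -3*s)
95/n(19, -20) + ((36 + 198)/(Y(-14) + 8*(-23)))/396 = 95/((-3*19)) + ((36 + 198)/(9*(-14)*(1 - 1*(-14)) + 8*(-23)))/396 = 95/(-57) + (234/(9*(-14)*(1 + 14) - 184))*(1/396) = 95*(-1/57) + (234/(9*(-14)*15 - 184))*(1/396) = -5/3 + (234/(-1890 - 184))*(1/396) = -5/3 + (234/(-2074))*(1/396) = -5/3 + (234*(-1/2074))*(1/396) = -5/3 - 117/1037*1/396 = -5/3 - 13/45628 = -228179/136884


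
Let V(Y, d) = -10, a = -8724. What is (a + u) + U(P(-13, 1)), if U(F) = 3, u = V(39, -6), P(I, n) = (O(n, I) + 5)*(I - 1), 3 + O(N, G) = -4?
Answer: -8731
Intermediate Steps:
O(N, G) = -7 (O(N, G) = -3 - 4 = -7)
P(I, n) = 2 - 2*I (P(I, n) = (-7 + 5)*(I - 1) = -2*(-1 + I) = 2 - 2*I)
u = -10
(a + u) + U(P(-13, 1)) = (-8724 - 10) + 3 = -8734 + 3 = -8731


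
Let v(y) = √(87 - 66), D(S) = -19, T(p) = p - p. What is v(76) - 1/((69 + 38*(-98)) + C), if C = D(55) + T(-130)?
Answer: 1/3674 + √21 ≈ 4.5828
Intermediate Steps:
T(p) = 0
v(y) = √21
C = -19 (C = -19 + 0 = -19)
v(76) - 1/((69 + 38*(-98)) + C) = √21 - 1/((69 + 38*(-98)) - 19) = √21 - 1/((69 - 3724) - 19) = √21 - 1/(-3655 - 19) = √21 - 1/(-3674) = √21 - 1*(-1/3674) = √21 + 1/3674 = 1/3674 + √21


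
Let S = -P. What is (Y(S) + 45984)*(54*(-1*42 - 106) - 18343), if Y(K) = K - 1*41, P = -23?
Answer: -1210514610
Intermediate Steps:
S = 23 (S = -1*(-23) = 23)
Y(K) = -41 + K (Y(K) = K - 41 = -41 + K)
(Y(S) + 45984)*(54*(-1*42 - 106) - 18343) = ((-41 + 23) + 45984)*(54*(-1*42 - 106) - 18343) = (-18 + 45984)*(54*(-42 - 106) - 18343) = 45966*(54*(-148) - 18343) = 45966*(-7992 - 18343) = 45966*(-26335) = -1210514610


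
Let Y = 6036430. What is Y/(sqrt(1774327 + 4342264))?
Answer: 6036430*sqrt(6116591)/6116591 ≈ 2440.8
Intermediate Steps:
Y/(sqrt(1774327 + 4342264)) = 6036430/(sqrt(1774327 + 4342264)) = 6036430/(sqrt(6116591)) = 6036430*(sqrt(6116591)/6116591) = 6036430*sqrt(6116591)/6116591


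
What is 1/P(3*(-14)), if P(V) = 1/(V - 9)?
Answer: -51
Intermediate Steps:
P(V) = 1/(-9 + V)
1/P(3*(-14)) = 1/(1/(-9 + 3*(-14))) = 1/(1/(-9 - 42)) = 1/(1/(-51)) = 1/(-1/51) = -51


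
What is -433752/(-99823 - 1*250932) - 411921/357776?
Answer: 181401783/2126978320 ≈ 0.085286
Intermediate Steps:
-433752/(-99823 - 1*250932) - 411921/357776 = -433752/(-99823 - 250932) - 411921*1/357776 = -433752/(-350755) - 411921/357776 = -433752*(-1/350755) - 411921/357776 = 433752/350755 - 411921/357776 = 181401783/2126978320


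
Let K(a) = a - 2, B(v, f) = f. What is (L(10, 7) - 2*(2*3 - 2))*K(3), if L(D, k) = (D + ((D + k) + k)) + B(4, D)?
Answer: 36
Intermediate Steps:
L(D, k) = 2*k + 3*D (L(D, k) = (D + ((D + k) + k)) + D = (D + (D + 2*k)) + D = (2*D + 2*k) + D = 2*k + 3*D)
K(a) = -2 + a
(L(10, 7) - 2*(2*3 - 2))*K(3) = ((2*7 + 3*10) - 2*(2*3 - 2))*(-2 + 3) = ((14 + 30) - 2*(6 - 2))*1 = (44 - 2*4)*1 = (44 - 8)*1 = 36*1 = 36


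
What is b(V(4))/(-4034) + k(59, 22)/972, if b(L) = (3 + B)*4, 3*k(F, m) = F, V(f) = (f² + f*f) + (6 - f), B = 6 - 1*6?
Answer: 101507/5881572 ≈ 0.017258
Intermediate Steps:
B = 0 (B = 6 - 6 = 0)
V(f) = 6 - f + 2*f² (V(f) = (f² + f²) + (6 - f) = 2*f² + (6 - f) = 6 - f + 2*f²)
k(F, m) = F/3
b(L) = 12 (b(L) = (3 + 0)*4 = 3*4 = 12)
b(V(4))/(-4034) + k(59, 22)/972 = 12/(-4034) + ((⅓)*59)/972 = 12*(-1/4034) + (59/3)*(1/972) = -6/2017 + 59/2916 = 101507/5881572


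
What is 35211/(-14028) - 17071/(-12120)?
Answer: -15607111/14168280 ≈ -1.1016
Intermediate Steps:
35211/(-14028) - 17071/(-12120) = 35211*(-1/14028) - 17071*(-1/12120) = -11737/4676 + 17071/12120 = -15607111/14168280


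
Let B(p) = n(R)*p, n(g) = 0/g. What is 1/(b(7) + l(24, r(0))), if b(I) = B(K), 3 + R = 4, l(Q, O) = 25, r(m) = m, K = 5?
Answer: 1/25 ≈ 0.040000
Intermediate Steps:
R = 1 (R = -3 + 4 = 1)
n(g) = 0
B(p) = 0 (B(p) = 0*p = 0)
b(I) = 0
1/(b(7) + l(24, r(0))) = 1/(0 + 25) = 1/25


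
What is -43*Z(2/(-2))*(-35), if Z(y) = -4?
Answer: -6020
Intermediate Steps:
-43*Z(2/(-2))*(-35) = -43*(-4)*(-35) = 172*(-35) = -6020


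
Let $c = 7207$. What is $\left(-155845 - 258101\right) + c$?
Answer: $-406739$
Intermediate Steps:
$\left(-155845 - 258101\right) + c = \left(-155845 - 258101\right) + 7207 = -413946 + 7207 = -406739$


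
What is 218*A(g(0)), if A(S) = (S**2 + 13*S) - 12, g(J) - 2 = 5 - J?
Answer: 27904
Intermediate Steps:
g(J) = 7 - J (g(J) = 2 + (5 - J) = 7 - J)
A(S) = -12 + S**2 + 13*S
218*A(g(0)) = 218*(-12 + (7 - 1*0)**2 + 13*(7 - 1*0)) = 218*(-12 + (7 + 0)**2 + 13*(7 + 0)) = 218*(-12 + 7**2 + 13*7) = 218*(-12 + 49 + 91) = 218*128 = 27904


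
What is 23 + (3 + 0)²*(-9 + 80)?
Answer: 662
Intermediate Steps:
23 + (3 + 0)²*(-9 + 80) = 23 + 3²*71 = 23 + 9*71 = 23 + 639 = 662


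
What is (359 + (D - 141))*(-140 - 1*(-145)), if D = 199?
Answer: 2085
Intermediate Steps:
(359 + (D - 141))*(-140 - 1*(-145)) = (359 + (199 - 141))*(-140 - 1*(-145)) = (359 + 58)*(-140 + 145) = 417*5 = 2085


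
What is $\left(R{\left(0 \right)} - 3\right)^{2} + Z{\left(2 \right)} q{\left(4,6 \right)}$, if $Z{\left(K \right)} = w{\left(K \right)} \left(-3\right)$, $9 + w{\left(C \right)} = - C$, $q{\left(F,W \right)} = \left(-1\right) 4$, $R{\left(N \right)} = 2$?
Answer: $-131$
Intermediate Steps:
$q{\left(F,W \right)} = -4$
$w{\left(C \right)} = -9 - C$
$Z{\left(K \right)} = 27 + 3 K$ ($Z{\left(K \right)} = \left(-9 - K\right) \left(-3\right) = 27 + 3 K$)
$\left(R{\left(0 \right)} - 3\right)^{2} + Z{\left(2 \right)} q{\left(4,6 \right)} = \left(2 - 3\right)^{2} + \left(27 + 3 \cdot 2\right) \left(-4\right) = \left(2 - 3\right)^{2} + \left(27 + 6\right) \left(-4\right) = \left(-1\right)^{2} + 33 \left(-4\right) = 1 - 132 = -131$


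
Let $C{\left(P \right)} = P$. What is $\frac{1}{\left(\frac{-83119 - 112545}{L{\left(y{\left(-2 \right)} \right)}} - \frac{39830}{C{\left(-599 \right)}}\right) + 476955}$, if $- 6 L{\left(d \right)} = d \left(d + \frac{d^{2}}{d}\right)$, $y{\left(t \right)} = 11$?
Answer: $\frac{72479}{34925649083} \approx 2.0752 \cdot 10^{-6}$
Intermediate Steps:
$L{\left(d \right)} = - \frac{d^{2}}{3}$ ($L{\left(d \right)} = - \frac{d \left(d + \frac{d^{2}}{d}\right)}{6} = - \frac{d \left(d + d\right)}{6} = - \frac{d 2 d}{6} = - \frac{2 d^{2}}{6} = - \frac{d^{2}}{3}$)
$\frac{1}{\left(\frac{-83119 - 112545}{L{\left(y{\left(-2 \right)} \right)}} - \frac{39830}{C{\left(-599 \right)}}\right) + 476955} = \frac{1}{\left(\frac{-83119 - 112545}{\left(- \frac{1}{3}\right) 11^{2}} - \frac{39830}{-599}\right) + 476955} = \frac{1}{\left(- \frac{195664}{\left(- \frac{1}{3}\right) 121} - - \frac{39830}{599}\right) + 476955} = \frac{1}{\left(- \frac{195664}{- \frac{121}{3}} + \frac{39830}{599}\right) + 476955} = \frac{1}{\left(\left(-195664\right) \left(- \frac{3}{121}\right) + \frac{39830}{599}\right) + 476955} = \frac{1}{\left(\frac{586992}{121} + \frac{39830}{599}\right) + 476955} = \frac{1}{\frac{356427638}{72479} + 476955} = \frac{1}{\frac{34925649083}{72479}} = \frac{72479}{34925649083}$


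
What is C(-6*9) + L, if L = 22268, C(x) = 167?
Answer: 22435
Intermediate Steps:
C(-6*9) + L = 167 + 22268 = 22435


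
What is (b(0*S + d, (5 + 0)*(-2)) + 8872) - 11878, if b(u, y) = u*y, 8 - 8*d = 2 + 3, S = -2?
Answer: -12039/4 ≈ -3009.8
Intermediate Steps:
d = 3/8 (d = 1 - (2 + 3)/8 = 1 - 1/8*5 = 1 - 5/8 = 3/8 ≈ 0.37500)
(b(0*S + d, (5 + 0)*(-2)) + 8872) - 11878 = ((0*(-2) + 3/8)*((5 + 0)*(-2)) + 8872) - 11878 = ((0 + 3/8)*(5*(-2)) + 8872) - 11878 = ((3/8)*(-10) + 8872) - 11878 = (-15/4 + 8872) - 11878 = 35473/4 - 11878 = -12039/4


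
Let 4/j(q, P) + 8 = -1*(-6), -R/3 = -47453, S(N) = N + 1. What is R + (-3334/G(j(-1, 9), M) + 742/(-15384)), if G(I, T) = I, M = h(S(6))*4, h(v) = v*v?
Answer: 1107847621/7692 ≈ 1.4403e+5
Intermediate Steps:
S(N) = 1 + N
R = 142359 (R = -3*(-47453) = 142359)
h(v) = v²
M = 196 (M = (1 + 6)²*4 = 7²*4 = 49*4 = 196)
j(q, P) = -2 (j(q, P) = 4/(-8 - 1*(-6)) = 4/(-8 + 6) = 4/(-2) = 4*(-½) = -2)
R + (-3334/G(j(-1, 9), M) + 742/(-15384)) = 142359 + (-3334/(-2) + 742/(-15384)) = 142359 + (-3334*(-½) + 742*(-1/15384)) = 142359 + (1667 - 371/7692) = 142359 + 12822193/7692 = 1107847621/7692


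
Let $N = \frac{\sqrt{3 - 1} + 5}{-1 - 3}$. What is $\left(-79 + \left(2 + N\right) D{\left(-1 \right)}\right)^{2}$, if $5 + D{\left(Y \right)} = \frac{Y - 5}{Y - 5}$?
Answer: $\left(82 - \sqrt{2}\right)^{2} \approx 6494.1$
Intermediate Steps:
$D{\left(Y \right)} = -4$ ($D{\left(Y \right)} = -5 + \frac{Y - 5}{Y - 5} = -5 + \frac{-5 + Y}{-5 + Y} = -5 + 1 = -4$)
$N = - \frac{5}{4} - \frac{\sqrt{2}}{4}$ ($N = \frac{\sqrt{2} + 5}{-4} = \left(5 + \sqrt{2}\right) \left(- \frac{1}{4}\right) = - \frac{5}{4} - \frac{\sqrt{2}}{4} \approx -1.6036$)
$\left(-79 + \left(2 + N\right) D{\left(-1 \right)}\right)^{2} = \left(-79 + \left(2 - \left(\frac{5}{4} + \frac{\sqrt{2}}{4}\right)\right) \left(-4\right)\right)^{2} = \left(-79 + \left(\frac{3}{4} - \frac{\sqrt{2}}{4}\right) \left(-4\right)\right)^{2} = \left(-79 - \left(3 - \sqrt{2}\right)\right)^{2} = \left(-82 + \sqrt{2}\right)^{2}$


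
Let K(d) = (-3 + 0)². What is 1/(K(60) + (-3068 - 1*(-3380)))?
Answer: 1/321 ≈ 0.0031153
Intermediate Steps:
K(d) = 9 (K(d) = (-3)² = 9)
1/(K(60) + (-3068 - 1*(-3380))) = 1/(9 + (-3068 - 1*(-3380))) = 1/(9 + (-3068 + 3380)) = 1/(9 + 312) = 1/321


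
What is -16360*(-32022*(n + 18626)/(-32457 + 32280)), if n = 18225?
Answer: -6435166310640/59 ≈ -1.0907e+11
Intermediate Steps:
-16360*(-32022*(n + 18626)/(-32457 + 32280)) = -16360*(-32022*(18225 + 18626)/(-32457 + 32280)) = -16360/(-177/36851*(-1/32022)) = -16360/(-177*1/36851*(-1/32022)) = -16360/((-177/36851*(-1/32022))) = -16360/59/393347574 = -16360*393347574/59 = -6435166310640/59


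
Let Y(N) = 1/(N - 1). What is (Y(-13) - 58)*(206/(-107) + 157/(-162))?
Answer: 13596341/80892 ≈ 168.08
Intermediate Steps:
Y(N) = 1/(-1 + N)
(Y(-13) - 58)*(206/(-107) + 157/(-162)) = (1/(-1 - 13) - 58)*(206/(-107) + 157/(-162)) = (1/(-14) - 58)*(206*(-1/107) + 157*(-1/162)) = (-1/14 - 58)*(-206/107 - 157/162) = -813/14*(-50171/17334) = 13596341/80892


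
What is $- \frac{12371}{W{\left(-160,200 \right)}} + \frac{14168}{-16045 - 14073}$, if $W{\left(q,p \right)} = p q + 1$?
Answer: $- \frac{3671457}{43806631} \approx -0.083811$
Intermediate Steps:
$W{\left(q,p \right)} = 1 + p q$
$- \frac{12371}{W{\left(-160,200 \right)}} + \frac{14168}{-16045 - 14073} = - \frac{12371}{1 + 200 \left(-160\right)} + \frac{14168}{-16045 - 14073} = - \frac{12371}{1 - 32000} + \frac{14168}{-30118} = - \frac{12371}{-31999} + 14168 \left(- \frac{1}{30118}\right) = \left(-12371\right) \left(- \frac{1}{31999}\right) - \frac{644}{1369} = \frac{12371}{31999} - \frac{644}{1369} = - \frac{3671457}{43806631}$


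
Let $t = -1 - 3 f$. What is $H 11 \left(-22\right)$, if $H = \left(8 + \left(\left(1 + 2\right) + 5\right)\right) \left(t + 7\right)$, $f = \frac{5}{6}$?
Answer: $-13552$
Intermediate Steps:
$f = \frac{5}{6}$ ($f = 5 \cdot \frac{1}{6} = \frac{5}{6} \approx 0.83333$)
$t = - \frac{7}{2}$ ($t = -1 - \frac{5}{2} = - \frac{7}{2} \approx -3.5$)
$H = 56$ ($H = \left(8 + \left(\left(1 + 2\right) + 5\right)\right) \left(- \frac{7}{2} + 7\right) = \left(8 + \left(3 + 5\right)\right) \frac{7}{2} = \left(8 + 8\right) \frac{7}{2} = 16 \cdot \frac{7}{2} = 56$)
$H 11 \left(-22\right) = 56 \cdot 11 \left(-22\right) = 616 \left(-22\right) = -13552$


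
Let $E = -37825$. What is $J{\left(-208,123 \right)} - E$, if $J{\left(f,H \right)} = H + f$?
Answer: $37740$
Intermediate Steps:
$J{\left(-208,123 \right)} - E = \left(123 - 208\right) - -37825 = -85 + 37825 = 37740$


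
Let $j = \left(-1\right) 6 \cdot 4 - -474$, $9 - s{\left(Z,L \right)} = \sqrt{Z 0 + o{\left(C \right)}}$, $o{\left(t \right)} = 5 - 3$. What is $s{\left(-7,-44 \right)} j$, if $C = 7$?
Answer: $4050 - 450 \sqrt{2} \approx 3413.6$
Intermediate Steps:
$o{\left(t \right)} = 2$
$s{\left(Z,L \right)} = 9 - \sqrt{2}$ ($s{\left(Z,L \right)} = 9 - \sqrt{Z 0 + 2} = 9 - \sqrt{0 + 2} = 9 - \sqrt{2}$)
$j = 450$ ($j = \left(-6\right) 4 + 474 = -24 + 474 = 450$)
$s{\left(-7,-44 \right)} j = \left(9 - \sqrt{2}\right) 450 = 4050 - 450 \sqrt{2}$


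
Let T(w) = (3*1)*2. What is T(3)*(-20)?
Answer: -120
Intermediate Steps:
T(w) = 6 (T(w) = 3*2 = 6)
T(3)*(-20) = 6*(-20) = -120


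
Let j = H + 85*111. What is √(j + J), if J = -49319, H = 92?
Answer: 4*I*√2487 ≈ 199.48*I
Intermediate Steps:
j = 9527 (j = 92 + 85*111 = 92 + 9435 = 9527)
√(j + J) = √(9527 - 49319) = √(-39792) = 4*I*√2487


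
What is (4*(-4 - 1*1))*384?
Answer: -7680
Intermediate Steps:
(4*(-4 - 1*1))*384 = (4*(-4 - 1))*384 = (4*(-5))*384 = -20*384 = -7680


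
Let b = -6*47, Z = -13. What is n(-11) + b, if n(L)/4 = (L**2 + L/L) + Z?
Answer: 154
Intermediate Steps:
n(L) = -48 + 4*L**2 (n(L) = 4*((L**2 + L/L) - 13) = 4*((L**2 + 1) - 13) = 4*((1 + L**2) - 13) = 4*(-12 + L**2) = -48 + 4*L**2)
b = -282
n(-11) + b = (-48 + 4*(-11)**2) - 282 = (-48 + 4*121) - 282 = (-48 + 484) - 282 = 436 - 282 = 154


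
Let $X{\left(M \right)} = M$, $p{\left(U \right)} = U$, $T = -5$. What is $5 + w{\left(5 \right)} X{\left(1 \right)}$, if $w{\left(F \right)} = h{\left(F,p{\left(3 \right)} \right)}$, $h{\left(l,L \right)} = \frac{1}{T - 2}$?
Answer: $\frac{34}{7} \approx 4.8571$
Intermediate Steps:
$h{\left(l,L \right)} = - \frac{1}{7}$ ($h{\left(l,L \right)} = \frac{1}{-5 - 2} = \frac{1}{-7} = - \frac{1}{7}$)
$w{\left(F \right)} = - \frac{1}{7}$
$5 + w{\left(5 \right)} X{\left(1 \right)} = 5 - \frac{1}{7} = \frac{34}{7}$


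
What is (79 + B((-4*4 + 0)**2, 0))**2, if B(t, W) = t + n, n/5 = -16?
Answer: 65025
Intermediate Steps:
n = -80 (n = 5*(-16) = -80)
B(t, W) = -80 + t (B(t, W) = t - 80 = -80 + t)
(79 + B((-4*4 + 0)**2, 0))**2 = (79 + (-80 + (-4*4 + 0)**2))**2 = (79 + (-80 + (-16 + 0)**2))**2 = (79 + (-80 + (-16)**2))**2 = (79 + (-80 + 256))**2 = (79 + 176)**2 = 255**2 = 65025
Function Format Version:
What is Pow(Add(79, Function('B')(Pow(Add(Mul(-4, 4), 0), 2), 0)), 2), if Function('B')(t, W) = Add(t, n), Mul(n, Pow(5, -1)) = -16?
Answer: 65025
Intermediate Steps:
n = -80 (n = Mul(5, -16) = -80)
Function('B')(t, W) = Add(-80, t) (Function('B')(t, W) = Add(t, -80) = Add(-80, t))
Pow(Add(79, Function('B')(Pow(Add(Mul(-4, 4), 0), 2), 0)), 2) = Pow(Add(79, Add(-80, Pow(Add(Mul(-4, 4), 0), 2))), 2) = Pow(Add(79, Add(-80, Pow(Add(-16, 0), 2))), 2) = Pow(Add(79, Add(-80, Pow(-16, 2))), 2) = Pow(Add(79, Add(-80, 256)), 2) = Pow(Add(79, 176), 2) = Pow(255, 2) = 65025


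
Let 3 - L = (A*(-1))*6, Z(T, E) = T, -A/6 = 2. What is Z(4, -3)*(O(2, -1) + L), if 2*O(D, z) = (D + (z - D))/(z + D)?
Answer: -278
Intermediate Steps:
A = -12 (A = -6*2 = -12)
L = -69 (L = 3 - (-12*(-1))*6 = 3 - 12*6 = 3 - 1*72 = 3 - 72 = -69)
O(D, z) = z/(2*(D + z)) (O(D, z) = ((D + (z - D))/(z + D))/2 = (z/(D + z))/2 = z/(2*(D + z)))
Z(4, -3)*(O(2, -1) + L) = 4*((½)*(-1)/(2 - 1) - 69) = 4*((½)*(-1)/1 - 69) = 4*((½)*(-1)*1 - 69) = 4*(-½ - 69) = 4*(-139/2) = -278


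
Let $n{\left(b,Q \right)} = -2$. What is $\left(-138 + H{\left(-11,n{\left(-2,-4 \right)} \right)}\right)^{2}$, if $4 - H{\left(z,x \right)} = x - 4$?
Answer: $16384$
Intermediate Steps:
$H{\left(z,x \right)} = 8 - x$ ($H{\left(z,x \right)} = 4 - \left(x - 4\right) = 4 - \left(-4 + x\right) = 8 - x$)
$\left(-138 + H{\left(-11,n{\left(-2,-4 \right)} \right)}\right)^{2} = \left(-138 + \left(8 - -2\right)\right)^{2} = \left(-138 + \left(8 + 2\right)\right)^{2} = \left(-138 + 10\right)^{2} = \left(-128\right)^{2} = 16384$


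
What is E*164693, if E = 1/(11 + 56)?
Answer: 164693/67 ≈ 2458.1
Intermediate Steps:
E = 1/67 ≈ 0.014925
E*164693 = (1/67)*164693 = 164693/67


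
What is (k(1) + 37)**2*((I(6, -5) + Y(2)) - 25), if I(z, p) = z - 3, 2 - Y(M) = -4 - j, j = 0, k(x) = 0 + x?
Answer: -23104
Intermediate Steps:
k(x) = x
Y(M) = 6 (Y(M) = 2 - (-4 - 1*0) = 2 - (-4 + 0) = 2 - 1*(-4) = 2 + 4 = 6)
I(z, p) = -3 + z
(k(1) + 37)**2*((I(6, -5) + Y(2)) - 25) = (1 + 37)**2*(((-3 + 6) + 6) - 25) = 38**2*((3 + 6) - 25) = 1444*(9 - 25) = 1444*(-16) = -23104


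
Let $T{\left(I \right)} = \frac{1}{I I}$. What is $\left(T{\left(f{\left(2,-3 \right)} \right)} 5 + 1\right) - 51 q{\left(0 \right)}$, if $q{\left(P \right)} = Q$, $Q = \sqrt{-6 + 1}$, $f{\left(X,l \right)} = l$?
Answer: $\frac{14}{9} - 51 i \sqrt{5} \approx 1.5556 - 114.04 i$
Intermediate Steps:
$T{\left(I \right)} = \frac{1}{I^{2}}$
$Q = i \sqrt{5}$ ($Q = \sqrt{-5} = i \sqrt{5} \approx 2.2361 i$)
$q{\left(P \right)} = i \sqrt{5}$
$\left(T{\left(f{\left(2,-3 \right)} \right)} 5 + 1\right) - 51 q{\left(0 \right)} = \left(\frac{1}{9} \cdot 5 + 1\right) - 51 i \sqrt{5} = \left(\frac{5}{9} + 1\right) - 51 i \sqrt{5} = \frac{14}{9} - 51 i \sqrt{5}$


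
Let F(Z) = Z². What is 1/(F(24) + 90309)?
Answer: 1/90885 ≈ 1.1003e-5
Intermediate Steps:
1/(F(24) + 90309) = 1/(24² + 90309) = 1/(576 + 90309) = 1/90885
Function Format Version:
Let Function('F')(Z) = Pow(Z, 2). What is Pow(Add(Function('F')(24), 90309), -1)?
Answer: Rational(1, 90885) ≈ 1.1003e-5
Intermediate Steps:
Pow(Add(Function('F')(24), 90309), -1) = Pow(Add(Pow(24, 2), 90309), -1) = Pow(Add(576, 90309), -1) = Pow(90885, -1) = Rational(1, 90885)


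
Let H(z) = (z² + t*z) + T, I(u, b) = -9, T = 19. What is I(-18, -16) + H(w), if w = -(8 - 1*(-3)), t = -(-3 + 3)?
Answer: 131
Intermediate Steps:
t = 0 (t = -1*0 = 0)
w = -11 (w = -(8 + 3) = -1*11 = -11)
H(z) = 19 + z² (H(z) = (z² + 0*z) + 19 = (z² + 0) + 19 = z² + 19 = 19 + z²)
I(-18, -16) + H(w) = -9 + (19 + (-11)²) = -9 + (19 + 121) = -9 + 140 = 131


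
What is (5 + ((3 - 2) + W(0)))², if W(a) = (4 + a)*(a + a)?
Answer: 36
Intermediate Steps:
W(a) = 2*a*(4 + a) (W(a) = (4 + a)*(2*a) = 2*a*(4 + a))
(5 + ((3 - 2) + W(0)))² = (5 + ((3 - 2) + 2*0*(4 + 0)))² = (5 + (1 + 2*0*4))² = (5 + (1 + 0))² = (5 + 1)² = 6² = 36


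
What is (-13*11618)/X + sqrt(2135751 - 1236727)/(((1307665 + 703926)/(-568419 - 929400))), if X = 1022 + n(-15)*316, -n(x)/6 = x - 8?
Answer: -75517/22315 - 5991276*sqrt(56189)/2011591 ≈ -709.38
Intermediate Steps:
n(x) = 48 - 6*x (n(x) = -6*(x - 8) = -6*(-8 + x) = 48 - 6*x)
X = 44630 (X = 1022 + (48 - 6*(-15))*316 = 1022 + (48 + 90)*316 = 1022 + 138*316 = 1022 + 43608 = 44630)
(-13*11618)/X + sqrt(2135751 - 1236727)/(((1307665 + 703926)/(-568419 - 929400))) = -13*11618/44630 + sqrt(2135751 - 1236727)/(((1307665 + 703926)/(-568419 - 929400))) = -151034*1/44630 + sqrt(899024)/((2011591/(-1497819))) = -75517/22315 + (4*sqrt(56189))/((2011591*(-1/1497819))) = -75517/22315 + (4*sqrt(56189))/(-2011591/1497819) = -75517/22315 + (4*sqrt(56189))*(-1497819/2011591) = -75517/22315 - 5991276*sqrt(56189)/2011591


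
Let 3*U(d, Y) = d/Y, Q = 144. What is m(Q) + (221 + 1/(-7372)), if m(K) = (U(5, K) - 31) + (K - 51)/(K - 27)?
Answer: 1974900263/10350288 ≈ 190.81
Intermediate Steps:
U(d, Y) = d/(3*Y) (U(d, Y) = (d/Y)/3 = d/(3*Y))
m(K) = -31 + 5/(3*K) + (-51 + K)/(-27 + K) (m(K) = ((⅓)*5/K - 31) + (K - 51)/(K - 27) = (5/(3*K) - 31) + (-51 + K)/(-27 + K) = (-31 + 5/(3*K)) + (-51 + K)/(-27 + K) = -31 + 5/(3*K) + (-51 + K)/(-27 + K))
m(Q) + (221 + 1/(-7372)) = (⅓)*(-135 - 1*144*(-2363 + 90*144))/(144*(-27 + 144)) + (221 + 1/(-7372)) = (⅓)*(1/144)*(-135 - 1*144*(-2363 + 12960))/117 + (221 - 1/7372) = (⅓)*(1/144)*(1/117)*(-135 - 1*144*10597) + 1629211/7372 = (⅓)*(1/144)*(1/117)*(-135 - 1525968) + 1629211/7372 = (⅓)*(1/144)*(1/117)*(-1526103) + 1629211/7372 = -169567/5616 + 1629211/7372 = 1974900263/10350288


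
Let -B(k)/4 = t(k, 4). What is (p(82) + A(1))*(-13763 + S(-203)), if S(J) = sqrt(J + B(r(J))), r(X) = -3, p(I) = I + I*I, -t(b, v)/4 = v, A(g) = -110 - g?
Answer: -92143285 + 6695*I*sqrt(139) ≈ -9.2143e+7 + 78933.0*I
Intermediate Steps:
t(b, v) = -4*v
p(I) = I + I**2
B(k) = 64 (B(k) = -(-16)*4 = -4*(-16) = 64)
S(J) = sqrt(64 + J) (S(J) = sqrt(J + 64) = sqrt(64 + J))
(p(82) + A(1))*(-13763 + S(-203)) = (82*(1 + 82) + (-110 - 1*1))*(-13763 + sqrt(64 - 203)) = (82*83 + (-110 - 1))*(-13763 + sqrt(-139)) = (6806 - 111)*(-13763 + I*sqrt(139)) = 6695*(-13763 + I*sqrt(139)) = -92143285 + 6695*I*sqrt(139)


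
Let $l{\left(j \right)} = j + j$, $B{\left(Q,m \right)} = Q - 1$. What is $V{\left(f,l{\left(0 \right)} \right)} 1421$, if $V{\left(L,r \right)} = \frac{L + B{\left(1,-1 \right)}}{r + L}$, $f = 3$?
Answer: $1421$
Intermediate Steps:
$B{\left(Q,m \right)} = -1 + Q$
$l{\left(j \right)} = 2 j$
$V{\left(L,r \right)} = \frac{L}{L + r}$ ($V{\left(L,r \right)} = \frac{L + \left(-1 + 1\right)}{r + L} = \frac{L + 0}{L + r} = \frac{L}{L + r}$)
$V{\left(f,l{\left(0 \right)} \right)} 1421 = \frac{3}{3 + 2 \cdot 0} \cdot 1421 = \frac{3}{3 + 0} \cdot 1421 = \frac{3}{3} \cdot 1421 = 3 \cdot \frac{1}{3} \cdot 1421 = 1 \cdot 1421 = 1421$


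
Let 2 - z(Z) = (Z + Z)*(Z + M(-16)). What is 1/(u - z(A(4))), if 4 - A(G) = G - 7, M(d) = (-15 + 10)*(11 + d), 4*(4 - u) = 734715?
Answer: -4/732915 ≈ -5.4577e-6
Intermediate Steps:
u = -734699/4 (u = 4 - ¼*734715 = 4 - 734715/4 = -734699/4 ≈ -1.8367e+5)
M(d) = -55 - 5*d (M(d) = -5*(11 + d) = -55 - 5*d)
A(G) = 11 - G (A(G) = 4 - (G - 7) = 4 - (-7 + G) = 4 + (7 - G) = 11 - G)
z(Z) = 2 - 2*Z*(25 + Z) (z(Z) = 2 - (Z + Z)*(Z + (-55 - 5*(-16))) = 2 - 2*Z*(Z + (-55 + 80)) = 2 - 2*Z*(Z + 25) = 2 - 2*Z*(25 + Z))
1/(u - z(A(4))) = 1/(-734699/4 - (2 - 50*(11 - 1*4) - 2*(11 - 1*4)²)) = 1/(-734699/4 - (2 - 50*(11 - 4) - 2*(11 - 4)²)) = 1/(-734699/4 - (2 - 50*7 - 2*7²)) = 1/(-734699/4 - (2 - 350 - 2*49)) = 1/(-734699/4 - (2 - 350 - 98)) = 1/(-734699/4 - 1*(-446)) = 1/(-734699/4 + 446) = 1/(-732915/4) = -4/732915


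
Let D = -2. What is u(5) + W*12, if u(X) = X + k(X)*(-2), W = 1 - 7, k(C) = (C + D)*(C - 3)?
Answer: -79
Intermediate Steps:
k(C) = (-3 + C)*(-2 + C) (k(C) = (C - 2)*(C - 3) = (-2 + C)*(-3 + C) = (-3 + C)*(-2 + C))
W = -6
u(X) = -12 - 2*X**2 + 11*X (u(X) = X + (6 + X**2 - 5*X)*(-2) = X + (-12 - 2*X**2 + 10*X) = -12 - 2*X**2 + 11*X)
u(5) + W*12 = (-12 - 2*5**2 + 11*5) - 6*12 = (-12 - 2*25 + 55) - 72 = (-12 - 50 + 55) - 72 = -7 - 72 = -79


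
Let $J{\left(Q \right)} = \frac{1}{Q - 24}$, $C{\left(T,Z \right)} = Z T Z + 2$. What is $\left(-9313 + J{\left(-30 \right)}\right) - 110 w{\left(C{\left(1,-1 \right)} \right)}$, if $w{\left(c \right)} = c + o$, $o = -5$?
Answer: $- \frac{491023}{54} \approx -9093.0$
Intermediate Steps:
$C{\left(T,Z \right)} = 2 + T Z^{2}$ ($C{\left(T,Z \right)} = T Z Z + 2 = T Z^{2} + 2 = 2 + T Z^{2}$)
$w{\left(c \right)} = -5 + c$ ($w{\left(c \right)} = c - 5 = -5 + c$)
$J{\left(Q \right)} = \frac{1}{-24 + Q}$
$\left(-9313 + J{\left(-30 \right)}\right) - 110 w{\left(C{\left(1,-1 \right)} \right)} = \left(-9313 + \frac{1}{-24 - 30}\right) - 110 \left(-5 + \left(2 + 1 \left(-1\right)^{2}\right)\right) = \left(-9313 + \frac{1}{-54}\right) - 110 \left(-5 + \left(2 + 1 \cdot 1\right)\right) = \left(-9313 - \frac{1}{54}\right) - 110 \left(-5 + \left(2 + 1\right)\right) = - \frac{502903}{54} - 110 \left(-5 + 3\right) = - \frac{502903}{54} - -220 = - \frac{502903}{54} + 220 = - \frac{491023}{54}$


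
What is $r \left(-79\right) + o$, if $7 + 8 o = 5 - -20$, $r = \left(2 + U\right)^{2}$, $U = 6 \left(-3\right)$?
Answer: $- \frac{80887}{4} \approx -20222.0$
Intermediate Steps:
$U = -18$
$r = 256$ ($r = \left(2 - 18\right)^{2} = \left(-16\right)^{2} = 256$)
$o = \frac{9}{4}$ ($o = - \frac{7}{8} + \frac{5 - -20}{8} = - \frac{7}{8} + \frac{5 + 20}{8} = - \frac{7}{8} + \frac{1}{8} \cdot 25 = - \frac{7}{8} + \frac{25}{8} = \frac{9}{4} \approx 2.25$)
$r \left(-79\right) + o = 256 \left(-79\right) + \frac{9}{4} = -20224 + \frac{9}{4} = - \frac{80887}{4}$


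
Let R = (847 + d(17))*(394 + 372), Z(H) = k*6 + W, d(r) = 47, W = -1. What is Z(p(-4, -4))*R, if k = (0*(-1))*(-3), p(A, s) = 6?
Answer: -684804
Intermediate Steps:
k = 0 (k = 0*(-3) = 0)
Z(H) = -1 (Z(H) = 0*6 - 1 = 0 - 1 = -1)
R = 684804 (R = (847 + 47)*(394 + 372) = 894*766 = 684804)
Z(p(-4, -4))*R = -1*684804 = -684804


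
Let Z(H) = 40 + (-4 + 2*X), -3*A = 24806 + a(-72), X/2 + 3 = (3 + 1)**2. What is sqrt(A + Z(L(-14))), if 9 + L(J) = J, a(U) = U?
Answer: I*sqrt(73410)/3 ≈ 90.314*I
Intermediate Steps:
X = 26 (X = -6 + 2*(3 + 1)**2 = -6 + 2*4**2 = -6 + 2*16 = -6 + 32 = 26)
L(J) = -9 + J
A = -24734/3 (A = -(24806 - 72)/3 = -1/3*24734 = -24734/3 ≈ -8244.7)
Z(H) = 88 (Z(H) = 40 + (-4 + 2*26) = 40 + (-4 + 52) = 40 + 48 = 88)
sqrt(A + Z(L(-14))) = sqrt(-24734/3 + 88) = sqrt(-24470/3) = I*sqrt(73410)/3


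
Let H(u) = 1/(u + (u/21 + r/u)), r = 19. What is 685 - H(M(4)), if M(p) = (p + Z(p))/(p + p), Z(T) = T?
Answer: 288364/421 ≈ 684.95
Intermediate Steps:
M(p) = 1 (M(p) = (p + p)/(p + p) = (2*p)/((2*p)) = (2*p)*(1/(2*p)) = 1)
H(u) = 1/(19/u + 22*u/21) (H(u) = 1/(u + (u/21 + 19/u)) = 1/(u + (19/u + u/21)) = 1/(19/u + 22*u/21))
685 - H(M(4)) = 685 - 21/(399 + 22*1²) = 685 - 21/(399 + 22*1) = 685 - 21/(399 + 22) = 685 - 21/421 = 288364/421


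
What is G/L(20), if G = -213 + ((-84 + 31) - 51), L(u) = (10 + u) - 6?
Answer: -317/24 ≈ -13.208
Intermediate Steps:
L(u) = 4 + u
G = -317 (G = -213 + (-53 - 51) = -213 - 104 = -317)
G/L(20) = -317/(4 + 20) = -317/24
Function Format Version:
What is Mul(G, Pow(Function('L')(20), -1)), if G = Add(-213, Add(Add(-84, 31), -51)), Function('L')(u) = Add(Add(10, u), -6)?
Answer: Rational(-317, 24) ≈ -13.208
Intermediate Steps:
Function('L')(u) = Add(4, u)
G = -317 (G = Add(-213, Add(-53, -51)) = Add(-213, -104) = -317)
Mul(G, Pow(Function('L')(20), -1)) = Mul(-317, Pow(Add(4, 20), -1)) = Mul(-317, Pow(24, -1)) = Mul(-317, Rational(1, 24)) = Rational(-317, 24)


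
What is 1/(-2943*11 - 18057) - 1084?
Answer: -54666121/50430 ≈ -1084.0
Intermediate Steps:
1/(-2943*11 - 18057) - 1084 = 1/(-32373 - 18057) - 1084 = 1/(-50430) - 1084 = -1/50430 - 1084 = -54666121/50430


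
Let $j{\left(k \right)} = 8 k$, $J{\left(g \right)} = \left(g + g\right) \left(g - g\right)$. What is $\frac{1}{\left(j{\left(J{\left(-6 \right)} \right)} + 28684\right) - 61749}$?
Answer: $- \frac{1}{33065} \approx -3.0243 \cdot 10^{-5}$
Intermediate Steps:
$J{\left(g \right)} = 0$ ($J{\left(g \right)} = 2 g 0 = 0$)
$\frac{1}{\left(j{\left(J{\left(-6 \right)} \right)} + 28684\right) - 61749} = \frac{1}{\left(8 \cdot 0 + 28684\right) - 61749} = \frac{1}{\left(0 + 28684\right) - 61749} = \frac{1}{28684 - 61749} = \frac{1}{-33065} = - \frac{1}{33065}$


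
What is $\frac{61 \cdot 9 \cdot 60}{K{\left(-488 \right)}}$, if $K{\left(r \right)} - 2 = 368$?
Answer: $\frac{3294}{37} \approx 89.027$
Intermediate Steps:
$K{\left(r \right)} = 370$ ($K{\left(r \right)} = 2 + 368 = 370$)
$\frac{61 \cdot 9 \cdot 60}{K{\left(-488 \right)}} = \frac{61 \cdot 9 \cdot 60}{370} = 549 \cdot 60 \cdot \frac{1}{370} = 32940 \cdot \frac{1}{370} = \frac{3294}{37}$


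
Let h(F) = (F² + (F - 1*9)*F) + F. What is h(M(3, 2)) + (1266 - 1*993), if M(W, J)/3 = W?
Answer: 363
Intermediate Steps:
M(W, J) = 3*W
h(F) = F + F² + F*(-9 + F) (h(F) = (F² + (F - 9)*F) + F = (F² + (-9 + F)*F) + F = (F² + F*(-9 + F)) + F = F + F² + F*(-9 + F))
h(M(3, 2)) + (1266 - 1*993) = 2*(3*3)*(-4 + 3*3) + (1266 - 1*993) = 2*9*(-4 + 9) + (1266 - 993) = 2*9*5 + 273 = 90 + 273 = 363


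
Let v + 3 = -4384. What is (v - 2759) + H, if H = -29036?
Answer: -36182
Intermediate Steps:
v = -4387 (v = -3 - 4384 = -4387)
(v - 2759) + H = (-4387 - 2759) - 29036 = -7146 - 29036 = -36182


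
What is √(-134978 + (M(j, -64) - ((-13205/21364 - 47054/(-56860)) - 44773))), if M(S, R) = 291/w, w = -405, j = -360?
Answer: I*√3438134740640370309585/195228810 ≈ 300.34*I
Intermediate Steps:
M(S, R) = -97/135 (M(S, R) = 291/(-405) = 291*(-1/405) = -97/135)
√(-134978 + (M(j, -64) - ((-13205/21364 - 47054/(-56860)) - 44773))) = √(-134978 + (-97/135 - ((-13205/21364 - 47054/(-56860)) - 44773))) = √(-134978 + (-97/135 - ((-13205*1/21364 - 47054*(-1/56860)) - 44773))) = √(-134978 + (-97/135 - ((-13205/21364 + 23527/28430) - 44773))) = √(-134978 + (-97/135 - (63606339/303689260 - 44773))) = √(-134978 + (-97/135 - 1*(-13597015631641/303689260))) = √(-134978 + (-97/135 + 13597015631641/303689260)) = √(-134978 + 367113530482663/8199610020) = √(-739653430796897/8199610020) = I*√3438134740640370309585/195228810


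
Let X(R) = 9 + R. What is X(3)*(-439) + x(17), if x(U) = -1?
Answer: -5269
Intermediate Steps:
X(3)*(-439) + x(17) = (9 + 3)*(-439) - 1 = 12*(-439) - 1 = -5268 - 1 = -5269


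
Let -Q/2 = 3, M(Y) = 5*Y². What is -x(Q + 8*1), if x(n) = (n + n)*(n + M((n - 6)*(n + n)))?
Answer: -5128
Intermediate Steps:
Q = -6 (Q = -2*3 = -6)
x(n) = 2*n*(n + 20*n²*(-6 + n)²) (x(n) = (n + n)*(n + 5*((n - 6)*(n + n))²) = (2*n)*(n + 5*((-6 + n)*(2*n))²) = (2*n)*(n + 5*(2*n*(-6 + n))²) = (2*n)*(n + 5*(4*n²*(-6 + n)²)) = (2*n)*(n + 20*n²*(-6 + n)²) = 2*n*(n + 20*n²*(-6 + n)²))
-x(Q + 8*1) = -(-6 + 8*1)²*(2 + 40*(-6 + 8*1)*(-6 + (-6 + 8*1))²) = -(-6 + 8)²*(2 + 40*(-6 + 8)*(-6 + (-6 + 8))²) = -2²*(2 + 40*2*(-6 + 2)²) = -4*(2 + 40*2*(-4)²) = -4*(2 + 40*2*16) = -4*(2 + 1280) = -4*1282 = -1*5128 = -5128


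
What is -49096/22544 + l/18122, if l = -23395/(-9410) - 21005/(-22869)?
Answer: -140770825742821/64645007679252 ≈ -2.1776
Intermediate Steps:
l = 146535461/43039458 (l = -23395*(-1/9410) - 21005*(-1/22869) = 4679/1882 + 21005/22869 = 146535461/43039458 ≈ 3.4047)
-49096/22544 + l/18122 = -49096/22544 + (146535461/43039458)/18122 = -49096*1/22544 + (146535461/43039458)*(1/18122) = -6137/2818 + 8619733/45880062228 = -140770825742821/64645007679252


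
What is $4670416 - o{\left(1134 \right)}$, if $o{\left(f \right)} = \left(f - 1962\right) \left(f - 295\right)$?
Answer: $5365108$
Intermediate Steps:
$o{\left(f \right)} = \left(-1962 + f\right) \left(-295 + f\right)$
$4670416 - o{\left(1134 \right)} = 4670416 - \left(578790 + 1134^{2} - 2559438\right) = 4670416 - \left(578790 + 1285956 - 2559438\right) = 4670416 - -694692 = 4670416 + 694692 = 5365108$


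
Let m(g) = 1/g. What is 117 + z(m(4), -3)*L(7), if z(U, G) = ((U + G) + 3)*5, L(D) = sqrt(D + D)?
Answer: 117 + 5*sqrt(14)/4 ≈ 121.68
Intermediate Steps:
L(D) = sqrt(2)*sqrt(D) (L(D) = sqrt(2*D) = sqrt(2)*sqrt(D))
z(U, G) = 15 + 5*G + 5*U (z(U, G) = ((G + U) + 3)*5 = (3 + G + U)*5 = 15 + 5*G + 5*U)
117 + z(m(4), -3)*L(7) = 117 + (15 + 5*(-3) + 5/4)*(sqrt(2)*sqrt(7)) = 117 + (15 - 15 + 5*(1/4))*sqrt(14) = 117 + (15 - 15 + 5/4)*sqrt(14) = 117 + 5*sqrt(14)/4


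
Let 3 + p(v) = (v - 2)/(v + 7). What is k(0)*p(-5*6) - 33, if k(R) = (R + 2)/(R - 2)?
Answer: -722/23 ≈ -31.391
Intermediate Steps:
k(R) = (2 + R)/(-2 + R)
p(v) = -3 + (-2 + v)/(7 + v) (p(v) = -3 + (v - 2)/(v + 7) = -3 + (-2 + v)/(7 + v))
k(0)*p(-5*6) - 33 = ((2 + 0)/(-2 + 0))*((-23 - (-10)*6)/(7 - 5*6)) - 33 = (2/(-2))*((-23 - 2*(-30))/(7 - 30)) - 33 = (-½*2)*((-23 + 60)/(-23)) - 33 = -(-1)*37/23 - 33 = -1*(-37/23) - 33 = 37/23 - 33 = -722/23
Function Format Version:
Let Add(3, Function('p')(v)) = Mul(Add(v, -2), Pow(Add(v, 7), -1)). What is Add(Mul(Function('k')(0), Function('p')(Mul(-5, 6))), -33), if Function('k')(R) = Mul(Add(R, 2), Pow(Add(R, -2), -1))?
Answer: Rational(-722, 23) ≈ -31.391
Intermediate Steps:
Function('k')(R) = Mul(Pow(Add(-2, R), -1), Add(2, R)) (Function('k')(R) = Mul(Add(2, R), Pow(Add(-2, R), -1)) = Mul(Pow(Add(-2, R), -1), Add(2, R)))
Function('p')(v) = Add(-3, Mul(Pow(Add(7, v), -1), Add(-2, v))) (Function('p')(v) = Add(-3, Mul(Add(v, -2), Pow(Add(v, 7), -1))) = Add(-3, Mul(Add(-2, v), Pow(Add(7, v), -1))) = Add(-3, Mul(Pow(Add(7, v), -1), Add(-2, v))))
Add(Mul(Function('k')(0), Function('p')(Mul(-5, 6))), -33) = Add(Mul(Mul(Pow(Add(-2, 0), -1), Add(2, 0)), Mul(Pow(Add(7, Mul(-5, 6)), -1), Add(-23, Mul(-2, Mul(-5, 6))))), -33) = Add(Mul(Mul(Pow(-2, -1), 2), Mul(Pow(Add(7, -30), -1), Add(-23, Mul(-2, -30)))), -33) = Add(Mul(Mul(Rational(-1, 2), 2), Mul(Pow(-23, -1), Add(-23, 60))), -33) = Add(Mul(-1, Mul(Rational(-1, 23), 37)), -33) = Add(Mul(-1, Rational(-37, 23)), -33) = Add(Rational(37, 23), -33) = Rational(-722, 23)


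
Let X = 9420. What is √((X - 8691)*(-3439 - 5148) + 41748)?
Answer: 5*I*√248727 ≈ 2493.6*I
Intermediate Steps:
√((X - 8691)*(-3439 - 5148) + 41748) = √((9420 - 8691)*(-3439 - 5148) + 41748) = √(729*(-8587) + 41748) = √(-6259923 + 41748) = √(-6218175) = 5*I*√248727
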